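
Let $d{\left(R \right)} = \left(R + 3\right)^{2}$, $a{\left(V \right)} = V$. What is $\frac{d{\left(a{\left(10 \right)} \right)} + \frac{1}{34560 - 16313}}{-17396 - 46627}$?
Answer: $- \frac{3083744}{1168227681} \approx -0.0026397$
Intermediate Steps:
$d{\left(R \right)} = \left(3 + R\right)^{2}$
$\frac{d{\left(a{\left(10 \right)} \right)} + \frac{1}{34560 - 16313}}{-17396 - 46627} = \frac{\left(3 + 10\right)^{2} + \frac{1}{34560 - 16313}}{-17396 - 46627} = \frac{13^{2} + \frac{1}{18247}}{-64023} = \left(169 + \frac{1}{18247}\right) \left(- \frac{1}{64023}\right) = \frac{3083744}{18247} \left(- \frac{1}{64023}\right) = - \frac{3083744}{1168227681}$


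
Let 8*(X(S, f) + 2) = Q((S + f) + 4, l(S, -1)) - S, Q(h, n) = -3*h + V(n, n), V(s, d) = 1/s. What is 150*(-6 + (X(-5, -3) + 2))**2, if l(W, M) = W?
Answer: 4563/2 ≈ 2281.5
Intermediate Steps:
Q(h, n) = 1/n - 3*h (Q(h, n) = -3*h + 1/n = 1/n - 3*h)
X(S, f) = -7/2 - 3*f/8 - S/2 + 1/(8*S) (X(S, f) = -2 + ((1/S - 3*((S + f) + 4)) - S)/8 = -2 + ((1/S - 3*(4 + S + f)) - S)/8 = -2 + ((1/S + (-12 - 3*S - 3*f)) - S)/8 = -2 + ((-12 + 1/S - 3*S - 3*f) - S)/8 = -2 + (-12 + 1/S - 4*S - 3*f)/8 = -2 + (-3/2 - 3*f/8 - S/2 + 1/(8*S)) = -7/2 - 3*f/8 - S/2 + 1/(8*S))
150*(-6 + (X(-5, -3) + 2))**2 = 150*(-6 + ((-7/2 - 3/8*(-3) - 1/2*(-5) + (1/8)/(-5)) + 2))**2 = 150*(-6 + ((-7/2 + 9/8 + 5/2 + (1/8)*(-1/5)) + 2))**2 = 150*(-6 + ((-7/2 + 9/8 + 5/2 - 1/40) + 2))**2 = 150*(-6 + (1/10 + 2))**2 = 150*(-6 + 21/10)**2 = 150*(-39/10)**2 = 150*(1521/100) = 4563/2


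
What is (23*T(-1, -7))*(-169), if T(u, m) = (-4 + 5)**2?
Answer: -3887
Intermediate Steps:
T(u, m) = 1 (T(u, m) = 1**2 = 1)
(23*T(-1, -7))*(-169) = (23*1)*(-169) = 23*(-169) = -3887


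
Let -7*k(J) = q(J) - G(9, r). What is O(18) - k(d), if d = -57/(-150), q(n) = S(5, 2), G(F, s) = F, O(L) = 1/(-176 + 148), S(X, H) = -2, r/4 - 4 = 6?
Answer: -45/28 ≈ -1.6071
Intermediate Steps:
r = 40 (r = 16 + 4*6 = 16 + 24 = 40)
O(L) = -1/28 (O(L) = 1/(-28) = -1/28)
q(n) = -2
d = 19/50 (d = -57*(-1/150) = 19/50 ≈ 0.38000)
k(J) = 11/7 (k(J) = -(-2 - 1*9)/7 = -(-2 - 9)/7 = -⅐*(-11) = 11/7)
O(18) - k(d) = -1/28 - 1*11/7 = -1/28 - 11/7 = -45/28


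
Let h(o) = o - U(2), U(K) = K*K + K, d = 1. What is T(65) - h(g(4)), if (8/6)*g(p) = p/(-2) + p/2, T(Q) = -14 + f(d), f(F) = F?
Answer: -7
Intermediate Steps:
U(K) = K + K**2 (U(K) = K**2 + K = K + K**2)
T(Q) = -13 (T(Q) = -14 + 1 = -13)
g(p) = 0 (g(p) = 3*(p/(-2) + p/2)/4 = 3*(p*(-1/2) + p*(1/2))/4 = 3*(-p/2 + p/2)/4 = (3/4)*0 = 0)
h(o) = -6 + o (h(o) = o - 2*(1 + 2) = o - 2*3 = o - 1*6 = o - 6 = -6 + o)
T(65) - h(g(4)) = -13 - (-6 + 0) = -13 - 1*(-6) = -13 + 6 = -7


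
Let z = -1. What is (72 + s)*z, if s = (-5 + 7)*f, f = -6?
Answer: -60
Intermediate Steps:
s = -12 (s = (-5 + 7)*(-6) = 2*(-6) = -12)
(72 + s)*z = (72 - 12)*(-1) = 60*(-1) = -60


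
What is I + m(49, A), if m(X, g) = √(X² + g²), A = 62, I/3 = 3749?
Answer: 11247 + √6245 ≈ 11326.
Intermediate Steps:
I = 11247 (I = 3*3749 = 11247)
I + m(49, A) = 11247 + √(49² + 62²) = 11247 + √(2401 + 3844) = 11247 + √6245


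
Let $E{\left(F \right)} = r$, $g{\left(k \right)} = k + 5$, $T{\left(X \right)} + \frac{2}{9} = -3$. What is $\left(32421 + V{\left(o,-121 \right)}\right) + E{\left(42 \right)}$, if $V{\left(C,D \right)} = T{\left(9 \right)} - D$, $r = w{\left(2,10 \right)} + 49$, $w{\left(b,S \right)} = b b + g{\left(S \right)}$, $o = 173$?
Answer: $\frac{293461}{9} \approx 32607.0$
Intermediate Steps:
$T{\left(X \right)} = - \frac{29}{9}$ ($T{\left(X \right)} = - \frac{2}{9} - 3 = - \frac{29}{9}$)
$g{\left(k \right)} = 5 + k$
$w{\left(b,S \right)} = 5 + S + b^{2}$ ($w{\left(b,S \right)} = b b + \left(5 + S\right) = b^{2} + \left(5 + S\right) = 5 + S + b^{2}$)
$r = 68$ ($r = \left(5 + 10 + 2^{2}\right) + 49 = \left(5 + 10 + 4\right) + 49 = 19 + 49 = 68$)
$E{\left(F \right)} = 68$
$V{\left(C,D \right)} = - \frac{29}{9} - D$
$\left(32421 + V{\left(o,-121 \right)}\right) + E{\left(42 \right)} = \left(32421 - - \frac{1060}{9}\right) + 68 = \left(32421 + \left(- \frac{29}{9} + 121\right)\right) + 68 = \left(32421 + \frac{1060}{9}\right) + 68 = \frac{292849}{9} + 68 = \frac{293461}{9}$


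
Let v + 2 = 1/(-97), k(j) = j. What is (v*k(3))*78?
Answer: -45630/97 ≈ -470.41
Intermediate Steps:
v = -195/97 (v = -2 + 1/(-97) = -2 - 1/97 = -195/97 ≈ -2.0103)
(v*k(3))*78 = -195/97*3*78 = -585/97*78 = -45630/97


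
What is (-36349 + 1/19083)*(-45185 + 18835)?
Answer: 18277623904100/19083 ≈ 9.5780e+8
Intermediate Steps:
(-36349 + 1/19083)*(-45185 + 18835) = (-36349 + 1/19083)*(-26350) = -693647966/19083*(-26350) = 18277623904100/19083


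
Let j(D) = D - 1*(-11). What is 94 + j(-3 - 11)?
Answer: 91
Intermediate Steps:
j(D) = 11 + D (j(D) = D + 11 = 11 + D)
94 + j(-3 - 11) = 94 + (11 + (-3 - 11)) = 94 + (11 - 14) = 94 - 3 = 91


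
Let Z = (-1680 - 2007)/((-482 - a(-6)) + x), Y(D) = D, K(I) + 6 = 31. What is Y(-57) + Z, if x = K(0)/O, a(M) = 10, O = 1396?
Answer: -34000947/686807 ≈ -49.506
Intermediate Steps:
K(I) = 25 (K(I) = -6 + 31 = 25)
x = 25/1396 ≈ 0.017908
Z = 5147052/686807 (Z = (-1680 - 2007)/((-482 - 1*10) + 25/1396) = -3687/((-482 - 10) + 25/1396) = -3687/(-492 + 25/1396) = -3687/(-686807/1396) = -3687*(-1396/686807) = 5147052/686807 ≈ 7.4942)
Y(-57) + Z = -57 + 5147052/686807 = -34000947/686807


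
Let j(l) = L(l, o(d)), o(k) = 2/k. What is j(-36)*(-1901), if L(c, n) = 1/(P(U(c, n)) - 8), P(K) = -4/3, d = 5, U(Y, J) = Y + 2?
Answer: 5703/28 ≈ 203.68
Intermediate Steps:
U(Y, J) = 2 + Y
P(K) = -4/3 (P(K) = -4*1/3 = -4/3)
L(c, n) = -3/28 (L(c, n) = 1/(-4/3 - 8) = 1/(-28/3) = -3/28)
j(l) = -3/28
j(-36)*(-1901) = -3/28*(-1901) = 5703/28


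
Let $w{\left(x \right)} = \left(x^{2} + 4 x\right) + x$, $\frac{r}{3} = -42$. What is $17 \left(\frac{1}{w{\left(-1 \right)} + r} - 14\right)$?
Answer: $- \frac{30957}{130} \approx -238.13$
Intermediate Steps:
$r = -126$ ($r = 3 \left(-42\right) = -126$)
$w{\left(x \right)} = x^{2} + 5 x$
$17 \left(\frac{1}{w{\left(-1 \right)} + r} - 14\right) = 17 \left(\frac{1}{- (5 - 1) - 126} - 14\right) = 17 \left(\frac{1}{\left(-1\right) 4 - 126} - 14\right) = 17 \left(\frac{1}{-4 - 126} - 14\right) = 17 \left(\frac{1}{-130} - 14\right) = 17 \left(- \frac{1}{130} - 14\right) = 17 \left(- \frac{1821}{130}\right) = - \frac{30957}{130}$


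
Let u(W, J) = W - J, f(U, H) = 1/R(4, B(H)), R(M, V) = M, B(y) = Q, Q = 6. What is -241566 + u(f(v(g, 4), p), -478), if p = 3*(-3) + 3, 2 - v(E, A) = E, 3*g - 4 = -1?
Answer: -964351/4 ≈ -2.4109e+5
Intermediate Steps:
g = 1 (g = 4/3 + (⅓)*(-1) = 4/3 - ⅓ = 1)
v(E, A) = 2 - E
p = -6 (p = -9 + 3 = -6)
B(y) = 6
f(U, H) = ¼ (f(U, H) = 1/4 = ¼)
-241566 + u(f(v(g, 4), p), -478) = -241566 + (¼ - 1*(-478)) = -241566 + (¼ + 478) = -241566 + 1913/4 = -964351/4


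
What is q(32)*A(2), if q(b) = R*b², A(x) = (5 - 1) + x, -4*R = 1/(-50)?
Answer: 768/25 ≈ 30.720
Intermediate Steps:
R = 1/200 (R = -¼/(-50) = -¼*(-1/50) = 1/200 ≈ 0.0050000)
A(x) = 4 + x
q(b) = b²/200
q(32)*A(2) = ((1/200)*32²)*(4 + 2) = ((1/200)*1024)*6 = (128/25)*6 = 768/25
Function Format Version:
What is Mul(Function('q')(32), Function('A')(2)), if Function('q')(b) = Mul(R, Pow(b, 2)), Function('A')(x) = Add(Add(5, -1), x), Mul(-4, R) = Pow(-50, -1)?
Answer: Rational(768, 25) ≈ 30.720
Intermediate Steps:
R = Rational(1, 200) (R = Mul(Rational(-1, 4), Pow(-50, -1)) = Mul(Rational(-1, 4), Rational(-1, 50)) = Rational(1, 200) ≈ 0.0050000)
Function('A')(x) = Add(4, x)
Function('q')(b) = Mul(Rational(1, 200), Pow(b, 2))
Mul(Function('q')(32), Function('A')(2)) = Mul(Mul(Rational(1, 200), Pow(32, 2)), Add(4, 2)) = Mul(Mul(Rational(1, 200), 1024), 6) = Mul(Rational(128, 25), 6) = Rational(768, 25)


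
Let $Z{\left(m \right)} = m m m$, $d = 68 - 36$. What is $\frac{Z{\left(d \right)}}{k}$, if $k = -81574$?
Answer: $- \frac{16384}{40787} \approx -0.4017$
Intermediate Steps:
$d = 32$ ($d = 68 - 36 = 32$)
$Z{\left(m \right)} = m^{3}$ ($Z{\left(m \right)} = m^{2} m = m^{3}$)
$\frac{Z{\left(d \right)}}{k} = \frac{32^{3}}{-81574} = 32768 \left(- \frac{1}{81574}\right) = - \frac{16384}{40787}$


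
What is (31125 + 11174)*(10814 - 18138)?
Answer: -309797876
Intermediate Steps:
(31125 + 11174)*(10814 - 18138) = 42299*(-7324) = -309797876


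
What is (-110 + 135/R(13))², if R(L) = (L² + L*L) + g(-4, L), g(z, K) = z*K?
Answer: 981255625/81796 ≈ 11996.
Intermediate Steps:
g(z, K) = K*z
R(L) = -4*L + 2*L² (R(L) = (L² + L*L) + L*(-4) = (L² + L²) - 4*L = 2*L² - 4*L = -4*L + 2*L²)
(-110 + 135/R(13))² = (-110 + 135/((2*13*(-2 + 13))))² = (-110 + 135/((2*13*11)))² = (-110 + 135/286)² = (-31325/286)² = 981255625/81796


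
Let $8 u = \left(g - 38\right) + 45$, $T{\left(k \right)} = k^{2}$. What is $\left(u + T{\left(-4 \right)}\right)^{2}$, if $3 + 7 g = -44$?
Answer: $\frac{201601}{784} \approx 257.14$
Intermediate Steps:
$g = - \frac{47}{7}$ ($g = - \frac{3}{7} + \frac{1}{7} \left(-44\right) = - \frac{3}{7} - \frac{44}{7} = - \frac{47}{7} \approx -6.7143$)
$u = \frac{1}{28}$ ($u = \frac{\left(- \frac{47}{7} - 38\right) + 45}{8} = \frac{- \frac{313}{7} + 45}{8} = \frac{1}{8} \cdot \frac{2}{7} = \frac{1}{28} \approx 0.035714$)
$\left(u + T{\left(-4 \right)}\right)^{2} = \left(\frac{1}{28} + \left(-4\right)^{2}\right)^{2} = \left(\frac{1}{28} + 16\right)^{2} = \left(\frac{449}{28}\right)^{2} = \frac{201601}{784}$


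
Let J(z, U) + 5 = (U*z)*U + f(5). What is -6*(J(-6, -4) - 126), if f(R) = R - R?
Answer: 1362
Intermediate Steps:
f(R) = 0
J(z, U) = -5 + z*U² (J(z, U) = -5 + ((U*z)*U + 0) = -5 + (z*U² + 0) = -5 + z*U²)
-6*(J(-6, -4) - 126) = -6*((-5 - 6*(-4)²) - 126) = -6*((-5 - 6*16) - 126) = -6*((-5 - 96) - 126) = -6*(-101 - 126) = -6*(-227) = 1362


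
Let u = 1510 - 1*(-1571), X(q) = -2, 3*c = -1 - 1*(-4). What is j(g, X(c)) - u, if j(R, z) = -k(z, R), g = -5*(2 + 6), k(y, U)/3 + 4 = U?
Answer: -2949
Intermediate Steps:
c = 1 (c = (-1 - 1*(-4))/3 = (-1 + 4)/3 = (⅓)*3 = 1)
k(y, U) = -12 + 3*U
g = -40 (g = -5*8 = -40)
j(R, z) = 12 - 3*R (j(R, z) = -(-12 + 3*R) = 12 - 3*R)
u = 3081 (u = 1510 + 1571 = 3081)
j(g, X(c)) - u = (12 - 3*(-40)) - 1*3081 = (12 + 120) - 3081 = 132 - 3081 = -2949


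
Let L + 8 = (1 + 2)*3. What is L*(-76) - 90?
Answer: -166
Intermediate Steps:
L = 1 (L = -8 + (1 + 2)*3 = -8 + 3*3 = -8 + 9 = 1)
L*(-76) - 90 = 1*(-76) - 90 = -76 - 90 = -166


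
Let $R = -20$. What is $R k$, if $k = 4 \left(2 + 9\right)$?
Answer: $-880$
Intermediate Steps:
$k = 44$ ($k = 4 \cdot 11 = 44$)
$R k = \left(-20\right) 44 = -880$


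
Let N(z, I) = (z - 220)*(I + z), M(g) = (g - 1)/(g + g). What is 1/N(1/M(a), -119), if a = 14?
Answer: 169/4301808 ≈ 3.9286e-5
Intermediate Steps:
M(g) = (-1 + g)/(2*g) (M(g) = (-1 + g)/((2*g)) = (-1 + g)*(1/(2*g)) = (-1 + g)/(2*g))
N(z, I) = (-220 + z)*(I + z)
1/N(1/M(a), -119) = 1/((1/((1/2)*(-1 + 14)/14))**2 - 220*(-119) - 220*28/(-1 + 14) - 119*28/(-1 + 14)) = 1/((1/((1/2)*(1/14)*13))**2 + 26180 - 220/((1/2)*(1/14)*13) - 119/((1/2)*(1/14)*13)) = 1/((1/(13/28))**2 + 26180 - 220/13/28 - 119/13/28) = 1/((28/13)**2 + 26180 - 220*28/13 - 119*28/13) = 1/(784/169 + 26180 - 6160/13 - 3332/13) = 1/(4301808/169) = 169/4301808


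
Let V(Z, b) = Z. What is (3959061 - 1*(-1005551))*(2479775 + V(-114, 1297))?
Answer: 12310554756532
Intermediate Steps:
(3959061 - 1*(-1005551))*(2479775 + V(-114, 1297)) = (3959061 - 1*(-1005551))*(2479775 - 114) = (3959061 + 1005551)*2479661 = 4964612*2479661 = 12310554756532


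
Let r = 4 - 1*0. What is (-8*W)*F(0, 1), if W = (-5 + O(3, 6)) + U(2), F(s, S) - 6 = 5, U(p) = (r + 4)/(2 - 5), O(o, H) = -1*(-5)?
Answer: 704/3 ≈ 234.67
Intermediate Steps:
r = 4 (r = 4 + 0 = 4)
O(o, H) = 5
U(p) = -8/3 (U(p) = (4 + 4)/(2 - 5) = 8/(-3) = 8*(-1/3) = -8/3)
F(s, S) = 11 (F(s, S) = 6 + 5 = 11)
W = -8/3 (W = (-5 + 5) - 8/3 = 0 - 8/3 = -8/3 ≈ -2.6667)
(-8*W)*F(0, 1) = -8*(-8/3)*11 = (64/3)*11 = 704/3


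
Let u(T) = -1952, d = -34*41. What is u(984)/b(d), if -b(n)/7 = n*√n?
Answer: 488*I*√1394/3400663 ≈ 0.0053578*I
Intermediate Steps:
d = -1394
b(n) = -7*n^(3/2) (b(n) = -7*n*√n = -7*n^(3/2))
u(984)/b(d) = -1952*(-I*√1394/13602652) = -(-488)*I*√1394/3400663 = 488*I*√1394/3400663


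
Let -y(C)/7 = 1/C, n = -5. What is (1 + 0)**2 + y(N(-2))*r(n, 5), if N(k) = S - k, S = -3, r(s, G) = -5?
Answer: -34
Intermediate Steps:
N(k) = -3 - k
y(C) = -7/C
(1 + 0)**2 + y(N(-2))*r(n, 5) = (1 + 0)**2 - 7/(-3 - 1*(-2))*(-5) = 1**2 - 7/(-3 + 2)*(-5) = 1 - 7/(-1)*(-5) = 1 - 7*(-1)*(-5) = 1 + 7*(-5) = 1 - 35 = -34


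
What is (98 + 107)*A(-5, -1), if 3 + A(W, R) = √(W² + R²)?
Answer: -615 + 205*√26 ≈ 430.30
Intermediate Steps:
A(W, R) = -3 + √(R² + W²) (A(W, R) = -3 + √(W² + R²) = -3 + √(R² + W²))
(98 + 107)*A(-5, -1) = (98 + 107)*(-3 + √((-1)² + (-5)²)) = 205*(-3 + √(1 + 25)) = 205*(-3 + √26) = -615 + 205*√26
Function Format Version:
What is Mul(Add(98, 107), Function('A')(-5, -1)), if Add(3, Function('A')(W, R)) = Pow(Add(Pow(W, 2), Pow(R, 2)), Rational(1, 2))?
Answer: Add(-615, Mul(205, Pow(26, Rational(1, 2)))) ≈ 430.30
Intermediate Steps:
Function('A')(W, R) = Add(-3, Pow(Add(Pow(R, 2), Pow(W, 2)), Rational(1, 2))) (Function('A')(W, R) = Add(-3, Pow(Add(Pow(W, 2), Pow(R, 2)), Rational(1, 2))) = Add(-3, Pow(Add(Pow(R, 2), Pow(W, 2)), Rational(1, 2))))
Mul(Add(98, 107), Function('A')(-5, -1)) = Mul(Add(98, 107), Add(-3, Pow(Add(Pow(-1, 2), Pow(-5, 2)), Rational(1, 2)))) = Mul(205, Add(-3, Pow(Add(1, 25), Rational(1, 2)))) = Mul(205, Add(-3, Pow(26, Rational(1, 2)))) = Add(-615, Mul(205, Pow(26, Rational(1, 2))))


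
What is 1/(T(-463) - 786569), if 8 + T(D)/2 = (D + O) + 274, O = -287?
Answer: -1/787537 ≈ -1.2698e-6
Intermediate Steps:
T(D) = -42 + 2*D (T(D) = -16 + 2*((D - 287) + 274) = -16 + 2*((-287 + D) + 274) = -16 + 2*(-13 + D) = -16 + (-26 + 2*D) = -42 + 2*D)
1/(T(-463) - 786569) = 1/((-42 + 2*(-463)) - 786569) = 1/((-42 - 926) - 786569) = 1/(-968 - 786569) = 1/(-787537) = -1/787537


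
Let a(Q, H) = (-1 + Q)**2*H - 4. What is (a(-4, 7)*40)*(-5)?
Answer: -34200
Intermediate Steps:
a(Q, H) = -4 + H*(-1 + Q)**2 (a(Q, H) = H*(-1 + Q)**2 - 4 = -4 + H*(-1 + Q)**2)
(a(-4, 7)*40)*(-5) = ((-4 + 7*(-1 - 4)**2)*40)*(-5) = ((-4 + 7*(-5)**2)*40)*(-5) = ((-4 + 7*25)*40)*(-5) = ((-4 + 175)*40)*(-5) = (171*40)*(-5) = 6840*(-5) = -34200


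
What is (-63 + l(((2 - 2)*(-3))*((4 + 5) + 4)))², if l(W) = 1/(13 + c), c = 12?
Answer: 2477476/625 ≈ 3964.0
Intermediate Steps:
l(W) = 1/25 (l(W) = 1/(13 + 12) = 1/25)
(-63 + l(((2 - 2)*(-3))*((4 + 5) + 4)))² = (-63 + 1/25)² = (-1574/25)² = 2477476/625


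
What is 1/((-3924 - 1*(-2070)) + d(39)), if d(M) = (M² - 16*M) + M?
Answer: -1/918 ≈ -0.0010893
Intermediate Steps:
d(M) = M² - 15*M
1/((-3924 - 1*(-2070)) + d(39)) = 1/((-3924 - 1*(-2070)) + 39*(-15 + 39)) = 1/((-3924 + 2070) + 39*24) = 1/(-1854 + 936) = 1/(-918) = -1/918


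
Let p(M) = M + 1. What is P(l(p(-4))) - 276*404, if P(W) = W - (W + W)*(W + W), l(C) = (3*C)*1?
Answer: -111837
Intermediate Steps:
p(M) = 1 + M
l(C) = 3*C
P(W) = W - 4*W² (P(W) = W - 2*W*2*W = W - 4*W²)
P(l(p(-4))) - 276*404 = (3*(1 - 4))*(1 - 12*(1 - 4)) - 276*404 = (3*(-3))*(1 - 12*(-3)) - 111504 = -9*(1 - 4*(-9)) - 111504 = -9*(1 + 36) - 111504 = -9*37 - 111504 = -333 - 111504 = -111837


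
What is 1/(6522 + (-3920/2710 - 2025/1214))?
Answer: 328994/2144674205 ≈ 0.00015340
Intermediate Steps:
1/(6522 + (-3920/2710 - 2025/1214)) = 1/(6522 + (-3920*1/2710 - 2025*1/1214)) = 1/(6522 + (-392/271 - 2025/1214)) = 1/(6522 - 1024663/328994) = 1/(2144674205/328994) = 328994/2144674205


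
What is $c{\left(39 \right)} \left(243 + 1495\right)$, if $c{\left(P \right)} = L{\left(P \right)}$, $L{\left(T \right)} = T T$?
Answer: $2643498$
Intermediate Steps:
$L{\left(T \right)} = T^{2}$
$c{\left(P \right)} = P^{2}$
$c{\left(39 \right)} \left(243 + 1495\right) = 39^{2} \left(243 + 1495\right) = 1521 \cdot 1738 = 2643498$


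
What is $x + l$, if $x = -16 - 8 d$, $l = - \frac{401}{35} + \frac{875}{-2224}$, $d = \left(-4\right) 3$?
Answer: $\frac{5304751}{77840} \approx 68.149$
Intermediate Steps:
$d = -12$
$l = - \frac{922449}{77840}$ ($l = \left(-401\right) \frac{1}{35} + 875 \left(- \frac{1}{2224}\right) = - \frac{401}{35} - \frac{875}{2224} = - \frac{922449}{77840} \approx -11.851$)
$x = 80$ ($x = -16 - -96 = -16 + 96 = 80$)
$x + l = 80 - \frac{922449}{77840} = \frac{5304751}{77840}$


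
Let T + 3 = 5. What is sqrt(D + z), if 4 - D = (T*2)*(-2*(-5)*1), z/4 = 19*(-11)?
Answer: 2*I*sqrt(218) ≈ 29.53*I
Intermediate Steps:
T = 2 (T = -3 + 5 = 2)
z = -836 (z = 4*(19*(-11)) = 4*(-209) = -836)
D = -36 (D = 4 - 2*2*-2*(-5)*1 = 4 - 4*10*1 = 4 - 4*10 = 4 - 1*40 = 4 - 40 = -36)
sqrt(D + z) = sqrt(-36 - 836) = sqrt(-872) = 2*I*sqrt(218)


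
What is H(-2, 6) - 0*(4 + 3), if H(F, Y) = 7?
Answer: 7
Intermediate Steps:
H(-2, 6) - 0*(4 + 3) = 7 - 0*(4 + 3) = 7 - 0*7 = 7 - 40*0 = 7 + 0 = 7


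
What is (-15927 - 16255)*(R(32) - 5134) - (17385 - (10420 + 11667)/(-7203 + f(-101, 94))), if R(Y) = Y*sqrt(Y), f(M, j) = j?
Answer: 1174442344240/7109 - 4119296*sqrt(2) ≈ 1.5938e+8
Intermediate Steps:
R(Y) = Y**(3/2)
(-15927 - 16255)*(R(32) - 5134) - (17385 - (10420 + 11667)/(-7203 + f(-101, 94))) = (-15927 - 16255)*(32**(3/2) - 5134) - (17385 - (10420 + 11667)/(-7203 + 94)) = -32182*(128*sqrt(2) - 5134) - (17385 - 22087/(-7109)) = -32182*(-5134 + 128*sqrt(2)) - (17385 - 22087*(-1)/7109) = (165222388 - 4119296*sqrt(2)) - (17385 - 1*(-22087/7109)) = (165222388 - 4119296*sqrt(2)) - (17385 + 22087/7109) = (165222388 - 4119296*sqrt(2)) - 1*123612052/7109 = (165222388 - 4119296*sqrt(2)) - 123612052/7109 = 1174442344240/7109 - 4119296*sqrt(2)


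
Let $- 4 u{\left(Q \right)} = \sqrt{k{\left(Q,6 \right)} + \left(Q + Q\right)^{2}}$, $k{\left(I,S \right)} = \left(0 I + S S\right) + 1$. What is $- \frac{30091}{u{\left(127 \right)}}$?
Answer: $\frac{120364 \sqrt{64553}}{64553} \approx 473.74$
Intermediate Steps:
$k{\left(I,S \right)} = 1 + S^{2}$ ($k{\left(I,S \right)} = \left(0 + S^{2}\right) + 1 = S^{2} + 1 = 1 + S^{2}$)
$u{\left(Q \right)} = - \frac{\sqrt{37 + 4 Q^{2}}}{4}$ ($u{\left(Q \right)} = - \frac{\sqrt{\left(1 + 6^{2}\right) + \left(Q + Q\right)^{2}}}{4} = - \frac{\sqrt{\left(1 + 36\right) + \left(2 Q\right)^{2}}}{4} = - \frac{\sqrt{37 + 4 Q^{2}}}{4}$)
$- \frac{30091}{u{\left(127 \right)}} = - \frac{30091}{\left(- \frac{1}{4}\right) \sqrt{37 + 4 \cdot 127^{2}}} = - \frac{30091}{\left(- \frac{1}{4}\right) \sqrt{37 + 4 \cdot 16129}} = - \frac{30091}{\left(- \frac{1}{4}\right) \sqrt{37 + 64516}} = - \frac{30091}{\left(- \frac{1}{4}\right) \sqrt{64553}} = - 30091 \left(- \frac{4 \sqrt{64553}}{64553}\right) = \frac{120364 \sqrt{64553}}{64553}$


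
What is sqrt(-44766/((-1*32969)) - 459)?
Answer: 3*I*sqrt(55270715205)/32969 ≈ 21.393*I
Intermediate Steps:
sqrt(-44766/((-1*32969)) - 459) = sqrt(-44766/(-32969) - 459) = sqrt(-44766*(-1/32969) - 459) = sqrt(44766/32969 - 459) = sqrt(-15088005/32969) = 3*I*sqrt(55270715205)/32969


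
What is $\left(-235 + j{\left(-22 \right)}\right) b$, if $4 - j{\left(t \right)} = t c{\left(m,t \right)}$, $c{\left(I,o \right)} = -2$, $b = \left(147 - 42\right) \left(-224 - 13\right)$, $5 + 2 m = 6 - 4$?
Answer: $6843375$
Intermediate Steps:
$m = - \frac{3}{2}$ ($m = - \frac{5}{2} + \frac{6 - 4}{2} = - \frac{5}{2} + \frac{1}{2} \cdot 2 = - \frac{5}{2} + 1 = - \frac{3}{2} \approx -1.5$)
$b = -24885$ ($b = 105 \left(-237\right) = -24885$)
$j{\left(t \right)} = 4 + 2 t$ ($j{\left(t \right)} = 4 - t \left(-2\right) = 4 - - 2 t = 4 + 2 t$)
$\left(-235 + j{\left(-22 \right)}\right) b = \left(-235 + \left(4 + 2 \left(-22\right)\right)\right) \left(-24885\right) = \left(-235 + \left(4 - 44\right)\right) \left(-24885\right) = \left(-235 - 40\right) \left(-24885\right) = \left(-275\right) \left(-24885\right) = 6843375$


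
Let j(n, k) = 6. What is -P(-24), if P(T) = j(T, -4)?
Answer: -6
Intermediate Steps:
P(T) = 6
-P(-24) = -1*6 = -6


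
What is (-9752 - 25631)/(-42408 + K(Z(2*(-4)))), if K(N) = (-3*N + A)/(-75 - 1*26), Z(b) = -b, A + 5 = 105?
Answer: 3573683/4283284 ≈ 0.83433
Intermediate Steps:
A = 100 (A = -5 + 105 = 100)
K(N) = -100/101 + 3*N/101 (K(N) = (-3*N + 100)/(-75 - 1*26) = (100 - 3*N)/(-75 - 26) = (100 - 3*N)/(-101) = (100 - 3*N)*(-1/101) = -100/101 + 3*N/101)
(-9752 - 25631)/(-42408 + K(Z(2*(-4)))) = (-9752 - 25631)/(-42408 + (-100/101 + 3*(-2*(-4))/101)) = -35383/(-42408 + (-100/101 + 3*(-1*(-8))/101)) = -35383/(-42408 + (-100/101 + (3/101)*8)) = -35383/(-42408 + (-100/101 + 24/101)) = -35383/(-42408 - 76/101) = -35383/(-4283284/101) = -35383*(-101/4283284) = 3573683/4283284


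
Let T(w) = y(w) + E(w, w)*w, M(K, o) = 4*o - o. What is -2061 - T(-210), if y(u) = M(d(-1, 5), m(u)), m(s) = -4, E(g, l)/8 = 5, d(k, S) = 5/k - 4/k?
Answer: 6351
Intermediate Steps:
d(k, S) = 1/k
E(g, l) = 40 (E(g, l) = 8*5 = 40)
M(K, o) = 3*o
y(u) = -12 (y(u) = 3*(-4) = -12)
T(w) = -12 + 40*w
-2061 - T(-210) = -2061 - (-12 + 40*(-210)) = -2061 - (-12 - 8400) = -2061 - 1*(-8412) = -2061 + 8412 = 6351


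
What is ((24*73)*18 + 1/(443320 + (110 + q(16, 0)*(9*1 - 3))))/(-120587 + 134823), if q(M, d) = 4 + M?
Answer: 13987792801/6314377800 ≈ 2.2152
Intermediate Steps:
((24*73)*18 + 1/(443320 + (110 + q(16, 0)*(9*1 - 3))))/(-120587 + 134823) = ((24*73)*18 + 1/(443320 + (110 + (4 + 16)*(9*1 - 3))))/(-120587 + 134823) = (1752*18 + 1/(443320 + (110 + 20*(9 - 3))))/14236 = (31536 + 1/(443320 + (110 + 20*6)))*(1/14236) = (31536 + 1/(443320 + (110 + 120)))*(1/14236) = (31536 + 1/(443320 + 230))*(1/14236) = (31536 + 1/443550)*(1/14236) = (13987792801/443550)*(1/14236) = 13987792801/6314377800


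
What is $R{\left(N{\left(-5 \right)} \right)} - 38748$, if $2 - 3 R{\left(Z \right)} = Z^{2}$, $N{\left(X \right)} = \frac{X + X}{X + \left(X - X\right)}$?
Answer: $- \frac{116246}{3} \approx -38749.0$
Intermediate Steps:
$N{\left(X \right)} = 2$ ($N{\left(X \right)} = \frac{2 X}{X + 0} = \frac{2 X}{X} = 2$)
$R{\left(Z \right)} = \frac{2}{3} - \frac{Z^{2}}{3}$
$R{\left(N{\left(-5 \right)} \right)} - 38748 = \left(\frac{2}{3} - \frac{2^{2}}{3}\right) - 38748 = \left(\frac{2}{3} - \frac{4}{3}\right) - 38748 = - \frac{2}{3} - 38748 = - \frac{116246}{3}$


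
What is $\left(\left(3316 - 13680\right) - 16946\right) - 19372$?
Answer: $-46682$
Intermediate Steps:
$\left(\left(3316 - 13680\right) - 16946\right) - 19372 = \left(-10364 - 16946\right) - 19372 = -27310 - 19372 = -46682$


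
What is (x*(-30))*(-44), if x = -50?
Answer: -66000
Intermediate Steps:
(x*(-30))*(-44) = -50*(-30)*(-44) = 1500*(-44) = -66000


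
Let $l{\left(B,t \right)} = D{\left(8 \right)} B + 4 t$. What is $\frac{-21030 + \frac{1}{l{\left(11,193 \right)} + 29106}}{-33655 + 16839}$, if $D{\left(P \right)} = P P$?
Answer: $\frac{643139459}{514266912} \approx 1.2506$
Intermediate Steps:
$D{\left(P \right)} = P^{2}$
$l{\left(B,t \right)} = 4 t + 64 B$ ($l{\left(B,t \right)} = 8^{2} B + 4 t = 64 B + 4 t = 4 t + 64 B$)
$\frac{-21030 + \frac{1}{l{\left(11,193 \right)} + 29106}}{-33655 + 16839} = \frac{-21030 + \frac{1}{\left(4 \cdot 193 + 64 \cdot 11\right) + 29106}}{-33655 + 16839} = \frac{-21030 + \frac{1}{\left(772 + 704\right) + 29106}}{-16816} = \left(-21030 + \frac{1}{1476 + 29106}\right) \left(- \frac{1}{16816}\right) = \left(-21030 + \frac{1}{30582}\right) \left(- \frac{1}{16816}\right) = \left(- \frac{643139459}{30582}\right) \left(- \frac{1}{16816}\right) = \frac{643139459}{514266912}$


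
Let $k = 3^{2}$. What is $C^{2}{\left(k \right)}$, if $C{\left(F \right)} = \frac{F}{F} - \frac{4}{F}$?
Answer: $\frac{25}{81} \approx 0.30864$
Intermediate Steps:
$k = 9$
$C{\left(F \right)} = 1 - \frac{4}{F}$
$C^{2}{\left(k \right)} = \left(\frac{-4 + 9}{9}\right)^{2} = \left(\frac{1}{9} \cdot 5\right)^{2} = \left(\frac{5}{9}\right)^{2} = \frac{25}{81}$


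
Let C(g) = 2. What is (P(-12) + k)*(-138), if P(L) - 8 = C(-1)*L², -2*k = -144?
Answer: -50784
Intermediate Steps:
k = 72 (k = -½*(-144) = 72)
P(L) = 8 + 2*L²
(P(-12) + k)*(-138) = ((8 + 2*(-12)²) + 72)*(-138) = ((8 + 2*144) + 72)*(-138) = ((8 + 288) + 72)*(-138) = (296 + 72)*(-138) = 368*(-138) = -50784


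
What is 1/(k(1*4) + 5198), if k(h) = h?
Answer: 1/5202 ≈ 0.00019223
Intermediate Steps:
1/(k(1*4) + 5198) = 1/(1*4 + 5198) = 1/(4 + 5198) = 1/5202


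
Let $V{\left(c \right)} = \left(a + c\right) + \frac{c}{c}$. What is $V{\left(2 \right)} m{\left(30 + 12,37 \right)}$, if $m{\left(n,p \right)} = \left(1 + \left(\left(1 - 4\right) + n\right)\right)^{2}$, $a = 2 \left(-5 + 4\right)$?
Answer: $1600$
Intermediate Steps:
$a = -2$ ($a = 2 \left(-1\right) = -2$)
$m{\left(n,p \right)} = \left(-2 + n\right)^{2}$ ($m{\left(n,p \right)} = \left(1 + \left(-3 + n\right)\right)^{2} = \left(-2 + n\right)^{2}$)
$V{\left(c \right)} = -1 + c$ ($V{\left(c \right)} = \left(-2 + c\right) + \frac{c}{c} = \left(-2 + c\right) + 1 = -1 + c$)
$V{\left(2 \right)} m{\left(30 + 12,37 \right)} = \left(-1 + 2\right) \left(-2 + \left(30 + 12\right)\right)^{2} = 1 \left(-2 + 42\right)^{2} = 1 \cdot 40^{2} = 1 \cdot 1600 = 1600$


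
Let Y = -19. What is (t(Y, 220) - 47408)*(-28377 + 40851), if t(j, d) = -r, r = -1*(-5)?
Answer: -591429762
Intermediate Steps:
r = 5
t(j, d) = -5 (t(j, d) = -1*5 = -5)
(t(Y, 220) - 47408)*(-28377 + 40851) = (-5 - 47408)*(-28377 + 40851) = -47413*12474 = -591429762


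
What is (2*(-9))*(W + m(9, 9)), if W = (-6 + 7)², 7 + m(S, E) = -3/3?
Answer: 126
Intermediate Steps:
m(S, E) = -8 (m(S, E) = -7 - 3/3 = -7 - 3*⅓ = -7 - 1 = -8)
W = 1 (W = 1² = 1)
(2*(-9))*(W + m(9, 9)) = (2*(-9))*(1 - 8) = -18*(-7) = 126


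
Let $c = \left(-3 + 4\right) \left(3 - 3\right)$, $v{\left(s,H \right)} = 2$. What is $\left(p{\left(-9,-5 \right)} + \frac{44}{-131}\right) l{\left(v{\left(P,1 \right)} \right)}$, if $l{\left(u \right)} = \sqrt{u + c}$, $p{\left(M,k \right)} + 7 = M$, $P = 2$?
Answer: $- \frac{2140 \sqrt{2}}{131} \approx -23.102$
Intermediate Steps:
$c = 0$ ($c = 1 \cdot 0 = 0$)
$p{\left(M,k \right)} = -7 + M$
$l{\left(u \right)} = \sqrt{u}$ ($l{\left(u \right)} = \sqrt{u + 0} = \sqrt{u}$)
$\left(p{\left(-9,-5 \right)} + \frac{44}{-131}\right) l{\left(v{\left(P,1 \right)} \right)} = \left(\left(-7 - 9\right) + \frac{44}{-131}\right) \sqrt{2} = \left(-16 + 44 \left(- \frac{1}{131}\right)\right) \sqrt{2} = \left(-16 - \frac{44}{131}\right) \sqrt{2} = - \frac{2140 \sqrt{2}}{131}$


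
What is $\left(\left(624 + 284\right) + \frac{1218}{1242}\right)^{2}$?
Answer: $\frac{35403809281}{42849} \approx 8.2625 \cdot 10^{5}$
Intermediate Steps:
$\left(\left(624 + 284\right) + \frac{1218}{1242}\right)^{2} = \left(908 + 1218 \cdot \frac{1}{1242}\right)^{2} = \left(908 + \frac{203}{207}\right)^{2} = \left(\frac{188159}{207}\right)^{2} = \frac{35403809281}{42849}$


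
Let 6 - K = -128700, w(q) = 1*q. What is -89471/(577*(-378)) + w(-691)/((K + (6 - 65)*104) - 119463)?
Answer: 127275151/677655342 ≈ 0.18782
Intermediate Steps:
w(q) = q
K = 128706 (K = 6 - 1*(-128700) = 6 + 128700 = 128706)
-89471/(577*(-378)) + w(-691)/((K + (6 - 65)*104) - 119463) = -89471/(577*(-378)) - 691/((128706 + (6 - 65)*104) - 119463) = -89471/(-218106) - 691/((128706 - 59*104) - 119463) = -89471*(-1/218106) - 691/((128706 - 6136) - 119463) = 89471/218106 - 691/(122570 - 119463) = 89471/218106 - 691/3107 = 127275151/677655342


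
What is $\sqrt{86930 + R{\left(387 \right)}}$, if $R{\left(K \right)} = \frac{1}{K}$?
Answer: $\frac{\sqrt{1446602173}}{129} \approx 294.84$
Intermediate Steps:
$\sqrt{86930 + R{\left(387 \right)}} = \sqrt{86930 + \frac{1}{387}} = \sqrt{\frac{33641911}{387}} = \frac{\sqrt{1446602173}}{129}$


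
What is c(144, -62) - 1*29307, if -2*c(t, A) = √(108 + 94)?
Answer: -29307 - √202/2 ≈ -29314.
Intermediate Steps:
c(t, A) = -√202/2 (c(t, A) = -√(108 + 94)/2 = -√202/2)
c(144, -62) - 1*29307 = -√202/2 - 1*29307 = -√202/2 - 29307 = -29307 - √202/2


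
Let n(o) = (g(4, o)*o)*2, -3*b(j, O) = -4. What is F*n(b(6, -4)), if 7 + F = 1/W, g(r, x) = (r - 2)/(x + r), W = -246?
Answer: -1723/246 ≈ -7.0041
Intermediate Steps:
g(r, x) = (-2 + r)/(r + x)
F = -1723/246 (F = -7 + 1/(-246) = -7 - 1/246 = -1723/246 ≈ -7.0041)
b(j, O) = 4/3 (b(j, O) = -⅓*(-4) = 4/3)
n(o) = 4*o/(4 + o) (n(o) = (((-2 + 4)/(4 + o))*o)*2 = ((2/(4 + o))*o)*2 = (2*o/(4 + o))*2 = 4*o/(4 + o))
F*n(b(6, -4)) = -3446*4/(123*3*(4 + 4/3)) = -3446*4/(123*3*16/3) = -3446*4*3/(123*3*16) = -1723/246*1 = -1723/246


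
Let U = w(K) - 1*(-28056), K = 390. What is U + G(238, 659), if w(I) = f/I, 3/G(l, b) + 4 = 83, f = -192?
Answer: 144065227/5135 ≈ 28056.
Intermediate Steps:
G(l, b) = 3/79 (G(l, b) = 3/(-4 + 83) = 3/79)
w(I) = -192/I
U = 1823608/65 (U = -192/390 - 1*(-28056) = -192*1/390 + 28056 = -32/65 + 28056 = 1823608/65 ≈ 28056.)
U + G(238, 659) = 1823608/65 + 3/79 = 144065227/5135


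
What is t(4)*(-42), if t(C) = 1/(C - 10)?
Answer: 7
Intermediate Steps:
t(C) = 1/(-10 + C)
t(4)*(-42) = -42/(-10 + 4) = -42/(-6) = -1/6*(-42) = 7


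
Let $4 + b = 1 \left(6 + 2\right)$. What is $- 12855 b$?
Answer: $-51420$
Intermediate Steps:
$b = 4$ ($b = -4 + 1 \left(6 + 2\right) = -4 + 1 \cdot 8 = -4 + 8 = 4$)
$- 12855 b = \left(-12855\right) 4 = -51420$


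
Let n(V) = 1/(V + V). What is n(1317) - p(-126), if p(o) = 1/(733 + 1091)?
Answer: -45/266912 ≈ -0.00016859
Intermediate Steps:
p(o) = 1/1824
n(V) = 1/(2*V)
n(1317) - p(-126) = (½)/1317 - 1*1/1824 = (½)*(1/1317) - 1/1824 = 1/2634 - 1/1824 = -45/266912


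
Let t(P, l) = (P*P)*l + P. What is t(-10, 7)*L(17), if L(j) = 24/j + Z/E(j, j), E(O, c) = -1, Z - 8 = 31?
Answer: -440910/17 ≈ -25936.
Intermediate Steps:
Z = 39 (Z = 8 + 31 = 39)
L(j) = -39 + 24/j (L(j) = 24/j + 39/(-1) = 24/j + 39*(-1) = 24/j - 39 = -39 + 24/j)
t(P, l) = P + l*P² (t(P, l) = P²*l + P = l*P² + P = P + l*P²)
t(-10, 7)*L(17) = (-10*(1 - 10*7))*(-39 + 24/17) = (-10*(1 - 70))*(-39 + 24*(1/17)) = (-10*(-69))*(-39 + 24/17) = 690*(-639/17) = -440910/17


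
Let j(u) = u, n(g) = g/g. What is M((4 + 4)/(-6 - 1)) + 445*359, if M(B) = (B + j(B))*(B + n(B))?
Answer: 7828011/49 ≈ 1.5976e+5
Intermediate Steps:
n(g) = 1
M(B) = 2*B*(1 + B) (M(B) = (B + B)*(B + 1) = (2*B)*(1 + B) = 2*B*(1 + B))
M((4 + 4)/(-6 - 1)) + 445*359 = 2*((4 + 4)/(-6 - 1))*(1 + (4 + 4)/(-6 - 1)) + 445*359 = 2*(8/(-7))*(1 + 8/(-7)) + 159755 = 2*(8*(-⅐))*(1 + 8*(-⅐)) + 159755 = 2*(-8/7)*(1 - 8/7) + 159755 = 2*(-8/7)*(-⅐) + 159755 = 16/49 + 159755 = 7828011/49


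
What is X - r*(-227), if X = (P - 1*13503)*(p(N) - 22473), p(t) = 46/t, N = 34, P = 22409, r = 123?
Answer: -3401777651/17 ≈ -2.0010e+8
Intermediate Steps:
X = -3402252308/17 (X = (22409 - 1*13503)*(46/34 - 22473) = (22409 - 13503)*(46*(1/34) - 22473) = 8906*(23/17 - 22473) = 8906*(-382018/17) = -3402252308/17 ≈ -2.0013e+8)
X - r*(-227) = -3402252308/17 - 123*(-227) = -3402252308/17 - 1*(-27921) = -3402252308/17 + 27921 = -3401777651/17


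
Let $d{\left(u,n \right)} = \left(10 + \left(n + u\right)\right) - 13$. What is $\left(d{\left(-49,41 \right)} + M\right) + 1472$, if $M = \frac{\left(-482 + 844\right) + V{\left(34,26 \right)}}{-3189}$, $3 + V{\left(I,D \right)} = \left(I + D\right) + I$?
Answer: $\frac{1552892}{1063} \approx 1460.9$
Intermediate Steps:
$V{\left(I,D \right)} = -3 + D + 2 I$ ($V{\left(I,D \right)} = -3 + \left(\left(I + D\right) + I\right) = -3 + \left(\left(D + I\right) + I\right) = -3 + \left(D + 2 I\right) = -3 + D + 2 I$)
$d{\left(u,n \right)} = -3 + n + u$ ($d{\left(u,n \right)} = \left(10 + n + u\right) - 13 = -3 + n + u$)
$M = - \frac{151}{1063}$ ($M = \frac{\left(-482 + 844\right) + \left(-3 + 26 + 2 \cdot 34\right)}{-3189} = \left(362 + \left(-3 + 26 + 68\right)\right) \left(- \frac{1}{3189}\right) = \left(362 + 91\right) \left(- \frac{1}{3189}\right) = 453 \left(- \frac{1}{3189}\right) = - \frac{151}{1063} \approx -0.14205$)
$\left(d{\left(-49,41 \right)} + M\right) + 1472 = \left(\left(-3 + 41 - 49\right) - \frac{151}{1063}\right) + 1472 = \left(-11 - \frac{151}{1063}\right) + 1472 = - \frac{11844}{1063} + 1472 = \frac{1552892}{1063}$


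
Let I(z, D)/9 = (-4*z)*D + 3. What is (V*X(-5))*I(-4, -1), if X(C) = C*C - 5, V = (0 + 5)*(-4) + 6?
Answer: 32760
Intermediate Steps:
V = -14 (V = 5*(-4) + 6 = -20 + 6 = -14)
X(C) = -5 + C² (X(C) = C² - 5 = -5 + C²)
I(z, D) = 27 - 36*D*z (I(z, D) = 9*((-4*z)*D + 3) = 9*(-4*D*z + 3) = 9*(3 - 4*D*z) = 27 - 36*D*z)
(V*X(-5))*I(-4, -1) = (-14*(-5 + (-5)²))*(27 - 36*(-1)*(-4)) = (-14*(-5 + 25))*(27 - 144) = -14*20*(-117) = -280*(-117) = 32760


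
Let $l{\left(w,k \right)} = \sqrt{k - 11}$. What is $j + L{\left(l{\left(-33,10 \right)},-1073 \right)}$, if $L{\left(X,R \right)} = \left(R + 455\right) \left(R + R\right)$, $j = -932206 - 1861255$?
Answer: $-1467233$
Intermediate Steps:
$l{\left(w,k \right)} = \sqrt{-11 + k}$
$j = -2793461$
$L{\left(X,R \right)} = 2 R \left(455 + R\right)$ ($L{\left(X,R \right)} = \left(455 + R\right) 2 R = 2 R \left(455 + R\right)$)
$j + L{\left(l{\left(-33,10 \right)},-1073 \right)} = -2793461 + 2 \left(-1073\right) \left(455 - 1073\right) = -2793461 + 2 \left(-1073\right) \left(-618\right) = -2793461 + 1326228 = -1467233$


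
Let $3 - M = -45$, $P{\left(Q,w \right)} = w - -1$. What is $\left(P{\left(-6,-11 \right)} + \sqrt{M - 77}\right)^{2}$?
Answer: $\left(-10 + i \sqrt{29}\right)^{2} \approx 71.0 - 107.7 i$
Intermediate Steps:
$P{\left(Q,w \right)} = 1 + w$ ($P{\left(Q,w \right)} = w + 1 = 1 + w$)
$M = 48$ ($M = 3 - -45 = 3 + 45 = 48$)
$\left(P{\left(-6,-11 \right)} + \sqrt{M - 77}\right)^{2} = \left(\left(1 - 11\right) + \sqrt{48 - 77}\right)^{2} = \left(-10 + \sqrt{-29}\right)^{2} = \left(-10 + i \sqrt{29}\right)^{2}$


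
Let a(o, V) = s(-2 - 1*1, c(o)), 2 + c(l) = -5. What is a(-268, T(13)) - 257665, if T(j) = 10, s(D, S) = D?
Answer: -257668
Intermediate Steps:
c(l) = -7 (c(l) = -2 - 5 = -7)
a(o, V) = -3 (a(o, V) = -2 - 1*1 = -2 - 1 = -3)
a(-268, T(13)) - 257665 = -3 - 257665 = -257668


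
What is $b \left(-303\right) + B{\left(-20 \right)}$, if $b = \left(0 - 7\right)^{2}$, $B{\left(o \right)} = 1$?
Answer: $-14846$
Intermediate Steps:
$b = 49$ ($b = \left(-7\right)^{2} = 49$)
$b \left(-303\right) + B{\left(-20 \right)} = 49 \left(-303\right) + 1 = -14847 + 1 = -14846$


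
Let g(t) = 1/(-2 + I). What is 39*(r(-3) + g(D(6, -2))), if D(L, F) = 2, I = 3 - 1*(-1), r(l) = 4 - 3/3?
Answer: 273/2 ≈ 136.50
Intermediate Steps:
r(l) = 3 (r(l) = 4 + (1/3)*(-3) = 4 - 1 = 3)
I = 4 (I = 3 + 1 = 4)
g(t) = 1/2 (g(t) = 1/(-2 + 4) = 1/2)
39*(r(-3) + g(D(6, -2))) = 39*(3 + 1/2) = 39*(7/2) = 273/2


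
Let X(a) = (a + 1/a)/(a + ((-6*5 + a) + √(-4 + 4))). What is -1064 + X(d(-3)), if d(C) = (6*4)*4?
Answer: -16538111/15552 ≈ -1063.4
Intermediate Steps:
d(C) = 96 (d(C) = 24*4 = 96)
X(a) = (a + 1/a)/(-30 + 2*a) (X(a) = (a + 1/a)/(a + ((-30 + a) + √0)) = (a + 1/a)/(a + ((-30 + a) + 0)) = (a + 1/a)/(a + (-30 + a)) = (a + 1/a)/(-30 + 2*a))
-1064 + X(d(-3)) = -1064 + (½)*(1 + 96²)/(96*(-15 + 96)) = -1064 + (½)*(1/96)*(1 + 9216)/81 = -1064 + (½)*(1/96)*(1/81)*9217 = -1064 + 9217/15552 = -16538111/15552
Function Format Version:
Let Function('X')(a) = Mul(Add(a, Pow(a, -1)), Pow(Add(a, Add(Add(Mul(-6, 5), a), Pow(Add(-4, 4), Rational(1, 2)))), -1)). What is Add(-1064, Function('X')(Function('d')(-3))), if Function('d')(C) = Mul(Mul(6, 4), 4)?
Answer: Rational(-16538111, 15552) ≈ -1063.4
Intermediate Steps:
Function('d')(C) = 96 (Function('d')(C) = Mul(24, 4) = 96)
Function('X')(a) = Mul(Pow(Add(-30, Mul(2, a)), -1), Add(a, Pow(a, -1))) (Function('X')(a) = Mul(Add(a, Pow(a, -1)), Pow(Add(a, Add(Add(-30, a), Pow(0, Rational(1, 2)))), -1)) = Mul(Add(a, Pow(a, -1)), Pow(Add(a, Add(Add(-30, a), 0)), -1)) = Mul(Add(a, Pow(a, -1)), Pow(Add(a, Add(-30, a)), -1)) = Mul(Add(a, Pow(a, -1)), Pow(Add(-30, Mul(2, a)), -1)) = Mul(Pow(Add(-30, Mul(2, a)), -1), Add(a, Pow(a, -1))))
Add(-1064, Function('X')(Function('d')(-3))) = Add(-1064, Mul(Rational(1, 2), Pow(96, -1), Pow(Add(-15, 96), -1), Add(1, Pow(96, 2)))) = Add(-1064, Mul(Rational(1, 2), Rational(1, 96), Pow(81, -1), Add(1, 9216))) = Add(-1064, Mul(Rational(1, 2), Rational(1, 96), Rational(1, 81), 9217)) = Add(-1064, Rational(9217, 15552)) = Rational(-16538111, 15552)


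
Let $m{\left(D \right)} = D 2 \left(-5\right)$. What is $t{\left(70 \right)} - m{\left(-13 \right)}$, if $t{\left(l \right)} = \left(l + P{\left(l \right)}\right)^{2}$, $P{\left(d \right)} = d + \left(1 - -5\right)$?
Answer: $21186$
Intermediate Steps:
$P{\left(d \right)} = 6 + d$ ($P{\left(d \right)} = d + \left(1 + 5\right) = d + 6 = 6 + d$)
$t{\left(l \right)} = \left(6 + 2 l\right)^{2}$ ($t{\left(l \right)} = \left(l + \left(6 + l\right)\right)^{2} = \left(6 + 2 l\right)^{2}$)
$m{\left(D \right)} = - 10 D$ ($m{\left(D \right)} = 2 D \left(-5\right) = - 10 D$)
$t{\left(70 \right)} - m{\left(-13 \right)} = 4 \left(3 + 70\right)^{2} - \left(-10\right) \left(-13\right) = 4 \cdot 73^{2} - 130 = 4 \cdot 5329 - 130 = 21316 - 130 = 21186$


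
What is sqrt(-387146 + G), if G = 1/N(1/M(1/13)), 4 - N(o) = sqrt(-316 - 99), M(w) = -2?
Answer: sqrt((-1548583 + 387146*I*sqrt(415))/(4 - I*sqrt(415))) ≈ 0.e-5 + 622.21*I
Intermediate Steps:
N(o) = 4 - I*sqrt(415) (N(o) = 4 - sqrt(-316 - 99) = 4 - sqrt(-415) = 4 - I*sqrt(415))
G = 1/(4 - I*sqrt(415)) ≈ 0.0092807 + 0.047266*I
sqrt(-387146 + G) = sqrt(-387146 + (4/431 + I*sqrt(415)/431)) = sqrt(-166859922/431 + I*sqrt(415)/431)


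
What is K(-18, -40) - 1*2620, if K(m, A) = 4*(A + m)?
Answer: -2852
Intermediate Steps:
K(m, A) = 4*A + 4*m
K(-18, -40) - 1*2620 = (4*(-40) + 4*(-18)) - 1*2620 = (-160 - 72) - 2620 = -232 - 2620 = -2852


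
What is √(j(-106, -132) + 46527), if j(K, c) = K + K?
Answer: √46315 ≈ 215.21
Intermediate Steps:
j(K, c) = 2*K
√(j(-106, -132) + 46527) = √(2*(-106) + 46527) = √(-212 + 46527) = √46315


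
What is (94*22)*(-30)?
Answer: -62040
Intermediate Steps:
(94*22)*(-30) = 2068*(-30) = -62040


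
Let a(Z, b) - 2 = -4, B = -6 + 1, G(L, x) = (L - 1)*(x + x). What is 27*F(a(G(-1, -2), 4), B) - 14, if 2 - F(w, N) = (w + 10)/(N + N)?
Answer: 308/5 ≈ 61.600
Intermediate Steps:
G(L, x) = 2*x*(-1 + L) (G(L, x) = (-1 + L)*(2*x) = 2*x*(-1 + L))
B = -5
a(Z, b) = -2 (a(Z, b) = 2 - 4 = -2)
F(w, N) = 2 - (10 + w)/(2*N) (F(w, N) = 2 - (w + 10)/(N + N) = 2 - (10 + w)/(2*N))
27*F(a(G(-1, -2), 4), B) - 14 = 27*((½)*(-10 - 1*(-2) + 4*(-5))/(-5)) - 14 = 27*((½)*(-⅕)*(-10 + 2 - 20)) - 14 = 27*((½)*(-⅕)*(-28)) - 14 = 27*(14/5) - 14 = 378/5 - 14 = 308/5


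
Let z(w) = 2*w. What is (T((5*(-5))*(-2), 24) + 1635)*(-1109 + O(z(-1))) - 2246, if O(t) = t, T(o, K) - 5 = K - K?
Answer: -1824286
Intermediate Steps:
T(o, K) = 5 (T(o, K) = 5 + (K - K) = 5 + 0 = 5)
(T((5*(-5))*(-2), 24) + 1635)*(-1109 + O(z(-1))) - 2246 = (5 + 1635)*(-1109 + 2*(-1)) - 2246 = 1640*(-1109 - 2) - 2246 = 1640*(-1111) - 2246 = -1822040 - 2246 = -1824286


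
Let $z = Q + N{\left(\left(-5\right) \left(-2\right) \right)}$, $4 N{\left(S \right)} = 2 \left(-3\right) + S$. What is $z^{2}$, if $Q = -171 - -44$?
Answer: $15876$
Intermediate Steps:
$Q = -127$ ($Q = -171 + 44 = -127$)
$N{\left(S \right)} = - \frac{3}{2} + \frac{S}{4}$ ($N{\left(S \right)} = \frac{2 \left(-3\right) + S}{4} = \frac{-6 + S}{4} = - \frac{3}{2} + \frac{S}{4}$)
$z = -126$ ($z = -127 - \left(\frac{3}{2} - \frac{\left(-5\right) \left(-2\right)}{4}\right) = -127 + \left(- \frac{3}{2} + \frac{1}{4} \cdot 10\right) = -127 + \left(- \frac{3}{2} + \frac{5}{2}\right) = -127 + 1 = -126$)
$z^{2} = \left(-126\right)^{2} = 15876$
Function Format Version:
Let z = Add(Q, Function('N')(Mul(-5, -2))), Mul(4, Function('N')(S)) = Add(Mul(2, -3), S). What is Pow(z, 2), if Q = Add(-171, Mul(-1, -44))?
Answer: 15876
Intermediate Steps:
Q = -127 (Q = Add(-171, 44) = -127)
Function('N')(S) = Add(Rational(-3, 2), Mul(Rational(1, 4), S)) (Function('N')(S) = Mul(Rational(1, 4), Add(Mul(2, -3), S)) = Mul(Rational(1, 4), Add(-6, S)) = Add(Rational(-3, 2), Mul(Rational(1, 4), S)))
z = -126 (z = Add(-127, Add(Rational(-3, 2), Mul(Rational(1, 4), Mul(-5, -2)))) = Add(-127, Add(Rational(-3, 2), Mul(Rational(1, 4), 10))) = Add(-127, Add(Rational(-3, 2), Rational(5, 2))) = Add(-127, 1) = -126)
Pow(z, 2) = Pow(-126, 2) = 15876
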